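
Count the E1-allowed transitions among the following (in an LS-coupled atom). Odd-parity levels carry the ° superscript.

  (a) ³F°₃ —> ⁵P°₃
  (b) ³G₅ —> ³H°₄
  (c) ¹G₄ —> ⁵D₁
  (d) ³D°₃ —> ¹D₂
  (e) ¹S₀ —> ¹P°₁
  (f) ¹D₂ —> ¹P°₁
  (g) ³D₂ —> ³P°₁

(a) forbidden (parity, ΔS, ΔL fail)
(b) allowed
(c) forbidden (parity, ΔS, ΔL, ΔJ fail)
(d) forbidden (ΔS fails)
(e) allowed
(f) allowed
(g) allowed
Total allowed: 4 of 7.

4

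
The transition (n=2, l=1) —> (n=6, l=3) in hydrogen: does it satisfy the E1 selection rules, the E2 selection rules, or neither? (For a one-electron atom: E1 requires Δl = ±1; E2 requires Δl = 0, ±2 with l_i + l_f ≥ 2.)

Δl = 3 − 1 = +2; l_i + l_f = 4.
E1 (Δl = ±1): not satisfied.
E2 (Δl = 0,±2, l_i+l_f ≥ 2): satisfied.

E2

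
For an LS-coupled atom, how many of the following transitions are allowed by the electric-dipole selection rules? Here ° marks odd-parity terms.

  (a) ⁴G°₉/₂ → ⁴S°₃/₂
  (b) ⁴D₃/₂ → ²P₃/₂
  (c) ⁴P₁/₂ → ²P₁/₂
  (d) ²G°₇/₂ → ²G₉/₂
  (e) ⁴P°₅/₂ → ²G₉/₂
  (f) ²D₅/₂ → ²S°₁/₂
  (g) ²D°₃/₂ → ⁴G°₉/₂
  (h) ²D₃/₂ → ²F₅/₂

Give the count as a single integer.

1

(a) forbidden (parity, ΔL, ΔJ fail)
(b) forbidden (parity, ΔS fail)
(c) forbidden (parity, ΔS fail)
(d) allowed
(e) forbidden (ΔS, ΔL, ΔJ fail)
(f) forbidden (ΔL, ΔJ fail)
(g) forbidden (parity, ΔS, ΔL, ΔJ fail)
(h) forbidden (parity fails)
Total allowed: 1 of 8.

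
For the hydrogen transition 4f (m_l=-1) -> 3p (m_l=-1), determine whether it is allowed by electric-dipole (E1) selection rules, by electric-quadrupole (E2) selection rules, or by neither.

Δl = 1 − 3 = -2; l_i + l_f = 4.
Δm_l = +0.
E1 (Δl = ±1, |Δm_l| ≤ 1): not satisfied.
E2 (Δl = 0,±2, l_i+l_f ≥ 2, |Δm_l| ≤ 2): satisfied.

E2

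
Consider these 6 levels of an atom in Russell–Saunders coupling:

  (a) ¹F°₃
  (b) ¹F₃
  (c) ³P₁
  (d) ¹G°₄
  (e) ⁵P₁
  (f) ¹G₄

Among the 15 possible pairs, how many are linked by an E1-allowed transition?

4

(a)–(b): allowed.
(a)–(c): forbidden (ΔS, ΔL, ΔJ).
(a)–(d): forbidden (parity).
(a)–(e): forbidden (ΔS, ΔL, ΔJ).
(a)–(f): allowed.
(b)–(c): forbidden (parity, ΔS, ΔL, ΔJ).
(b)–(d): allowed.
(b)–(e): forbidden (parity, ΔS, ΔL, ΔJ).
(b)–(f): forbidden (parity).
(c)–(d): forbidden (ΔS, ΔL, ΔJ).
(c)–(e): forbidden (parity, ΔS).
(c)–(f): forbidden (parity, ΔS, ΔL, ΔJ).
(d)–(e): forbidden (ΔS, ΔL, ΔJ).
(d)–(f): allowed.
(e)–(f): forbidden (parity, ΔS, ΔL, ΔJ).
Allowed pairs: 4 of 15.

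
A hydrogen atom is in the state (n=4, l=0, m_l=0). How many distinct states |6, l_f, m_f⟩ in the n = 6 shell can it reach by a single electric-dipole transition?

3

E1 requires Δl = ±1, so l_f ∈ {-1, 1}; with 0 ≤ l_f ≤ n_f−1 = 5, the allowed l_f values are {1}.
For l_f = 1: m_f ∈ {m_i−1, m_i, m_i+1} ∩ [−1, 1] = {-1, 0, 1} → 3 states.
Total: 3.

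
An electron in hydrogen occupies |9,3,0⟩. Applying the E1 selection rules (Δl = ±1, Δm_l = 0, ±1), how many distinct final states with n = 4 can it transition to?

3

E1 requires Δl = ±1, so l_f ∈ {2, 4}; with 0 ≤ l_f ≤ n_f−1 = 3, the allowed l_f values are {2}.
For l_f = 2: m_f ∈ {m_i−1, m_i, m_i+1} ∩ [−2, 2] = {-1, 0, 1} → 3 states.
Total: 3.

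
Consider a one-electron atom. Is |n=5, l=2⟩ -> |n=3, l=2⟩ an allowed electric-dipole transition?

forbidden

Δl = 2 − 2 = +0; the E1 rule Δl = ±1 is fails.
The transition is electric-dipole forbidden.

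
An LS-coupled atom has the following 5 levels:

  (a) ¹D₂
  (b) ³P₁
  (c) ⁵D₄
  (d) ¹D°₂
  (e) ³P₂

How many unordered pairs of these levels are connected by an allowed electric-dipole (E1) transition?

(a)–(b): forbidden (parity, ΔS).
(a)–(c): forbidden (parity, ΔS, ΔJ).
(a)–(d): allowed.
(a)–(e): forbidden (parity, ΔS).
(b)–(c): forbidden (parity, ΔS, ΔJ).
(b)–(d): forbidden (ΔS).
(b)–(e): forbidden (parity).
(c)–(d): forbidden (ΔS, ΔJ).
(c)–(e): forbidden (parity, ΔS, ΔJ).
(d)–(e): forbidden (ΔS).
Allowed pairs: 1 of 10.

1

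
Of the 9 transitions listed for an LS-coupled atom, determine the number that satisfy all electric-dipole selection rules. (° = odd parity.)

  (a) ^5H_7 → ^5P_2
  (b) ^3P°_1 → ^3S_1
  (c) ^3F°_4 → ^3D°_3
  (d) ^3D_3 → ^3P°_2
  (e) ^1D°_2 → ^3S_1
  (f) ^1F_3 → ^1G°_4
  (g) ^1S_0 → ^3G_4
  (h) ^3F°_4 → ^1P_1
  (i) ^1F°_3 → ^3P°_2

3

(a) forbidden (parity, ΔL, ΔJ fail)
(b) allowed
(c) forbidden (parity fails)
(d) allowed
(e) forbidden (ΔS, ΔL fail)
(f) allowed
(g) forbidden (parity, ΔS, ΔL, ΔJ fail)
(h) forbidden (ΔS, ΔL, ΔJ fail)
(i) forbidden (parity, ΔS, ΔL fail)
Total allowed: 3 of 9.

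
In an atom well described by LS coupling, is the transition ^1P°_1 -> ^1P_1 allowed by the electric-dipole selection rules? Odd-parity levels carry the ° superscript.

allowed

Reading off the term symbols: S 0→0, L 1→1, J 1→1, parity odd→even.
Parity must change: odd → even — satisfied.
ΔS = 0: S: 0 → 0 — satisfied.
ΔL = 0, ±1 (not L=0↔0): L: 1 → 1, ΔL = +0 — satisfied.
ΔJ = 0, ±1 (not J=0↔0): J: 1 → 1, ΔJ = +0 — satisfied.
All four E1 rules are satisfied.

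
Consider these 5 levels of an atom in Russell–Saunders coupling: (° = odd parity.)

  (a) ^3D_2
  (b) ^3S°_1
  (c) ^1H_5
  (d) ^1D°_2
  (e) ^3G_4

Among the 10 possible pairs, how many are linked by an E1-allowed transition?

(a)–(b): forbidden (ΔL).
(a)–(c): forbidden (parity, ΔS, ΔL, ΔJ).
(a)–(d): forbidden (ΔS).
(a)–(e): forbidden (parity, ΔL, ΔJ).
(b)–(c): forbidden (ΔS, ΔL, ΔJ).
(b)–(d): forbidden (parity, ΔS, ΔL).
(b)–(e): forbidden (ΔL, ΔJ).
(c)–(d): forbidden (ΔL, ΔJ).
(c)–(e): forbidden (parity, ΔS).
(d)–(e): forbidden (ΔS, ΔL, ΔJ).
Allowed pairs: 0 of 10.

0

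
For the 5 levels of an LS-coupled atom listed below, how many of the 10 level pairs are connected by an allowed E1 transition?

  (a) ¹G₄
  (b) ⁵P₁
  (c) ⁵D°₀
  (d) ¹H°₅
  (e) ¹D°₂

2

(a)–(b): forbidden (parity, ΔS, ΔL, ΔJ).
(a)–(c): forbidden (ΔS, ΔL, ΔJ).
(a)–(d): allowed.
(a)–(e): forbidden (ΔL, ΔJ).
(b)–(c): allowed.
(b)–(d): forbidden (ΔS, ΔL, ΔJ).
(b)–(e): forbidden (ΔS).
(c)–(d): forbidden (parity, ΔS, ΔL, ΔJ).
(c)–(e): forbidden (parity, ΔS, ΔJ).
(d)–(e): forbidden (parity, ΔL, ΔJ).
Allowed pairs: 2 of 10.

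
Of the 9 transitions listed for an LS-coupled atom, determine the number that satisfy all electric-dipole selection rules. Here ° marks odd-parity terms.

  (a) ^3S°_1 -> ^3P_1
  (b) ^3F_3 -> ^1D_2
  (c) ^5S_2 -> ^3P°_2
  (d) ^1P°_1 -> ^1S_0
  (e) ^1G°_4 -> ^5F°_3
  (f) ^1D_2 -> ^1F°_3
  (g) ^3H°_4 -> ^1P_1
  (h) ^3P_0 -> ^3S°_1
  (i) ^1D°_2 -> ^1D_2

(a) allowed
(b) forbidden (parity, ΔS fail)
(c) forbidden (ΔS fails)
(d) allowed
(e) forbidden (parity, ΔS fail)
(f) allowed
(g) forbidden (ΔS, ΔL, ΔJ fail)
(h) allowed
(i) allowed
Total allowed: 5 of 9.

5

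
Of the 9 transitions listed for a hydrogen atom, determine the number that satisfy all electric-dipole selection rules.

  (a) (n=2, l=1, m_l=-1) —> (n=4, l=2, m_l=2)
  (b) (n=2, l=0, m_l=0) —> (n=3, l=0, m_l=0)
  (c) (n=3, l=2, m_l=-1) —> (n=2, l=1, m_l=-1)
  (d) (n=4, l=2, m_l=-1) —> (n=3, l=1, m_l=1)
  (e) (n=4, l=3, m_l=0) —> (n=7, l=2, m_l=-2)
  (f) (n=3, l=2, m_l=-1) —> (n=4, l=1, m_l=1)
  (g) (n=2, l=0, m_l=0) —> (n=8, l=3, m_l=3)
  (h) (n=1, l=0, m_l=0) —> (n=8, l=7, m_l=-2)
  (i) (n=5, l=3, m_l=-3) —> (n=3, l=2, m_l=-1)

(a) forbidden — Δm_l = +3 (E1 requires Δm_l = 0, ±1)
(b) forbidden — Δl = +0 (E1 requires Δl = ±1)
(c) allowed
(d) forbidden — Δm_l = +2 (E1 requires Δm_l = 0, ±1)
(e) forbidden — Δm_l = -2 (E1 requires Δm_l = 0, ±1)
(f) forbidden — Δm_l = +2 (E1 requires Δm_l = 0, ±1)
(g) forbidden — Δl = +3 (E1 requires Δl = ±1); Δm_l = +3 (E1 requires Δm_l = 0, ±1)
(h) forbidden — Δl = +7 (E1 requires Δl = ±1); Δm_l = -2 (E1 requires Δm_l = 0, ±1)
(i) forbidden — Δm_l = +2 (E1 requires Δm_l = 0, ±1)
Total allowed: 1 of 9.

1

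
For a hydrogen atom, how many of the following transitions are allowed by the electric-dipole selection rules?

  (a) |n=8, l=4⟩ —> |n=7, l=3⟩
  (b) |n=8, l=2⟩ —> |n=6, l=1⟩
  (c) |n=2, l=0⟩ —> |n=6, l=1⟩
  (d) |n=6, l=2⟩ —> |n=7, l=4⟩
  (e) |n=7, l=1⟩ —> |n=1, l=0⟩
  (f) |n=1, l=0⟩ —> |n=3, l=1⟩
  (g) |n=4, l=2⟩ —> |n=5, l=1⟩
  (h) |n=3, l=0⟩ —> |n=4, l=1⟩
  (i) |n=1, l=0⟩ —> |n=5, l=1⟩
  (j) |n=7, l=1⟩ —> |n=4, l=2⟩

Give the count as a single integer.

(a) allowed
(b) allowed
(c) allowed
(d) forbidden — Δl = +2 (E1 requires Δl = ±1)
(e) allowed
(f) allowed
(g) allowed
(h) allowed
(i) allowed
(j) allowed
Total allowed: 9 of 10.

9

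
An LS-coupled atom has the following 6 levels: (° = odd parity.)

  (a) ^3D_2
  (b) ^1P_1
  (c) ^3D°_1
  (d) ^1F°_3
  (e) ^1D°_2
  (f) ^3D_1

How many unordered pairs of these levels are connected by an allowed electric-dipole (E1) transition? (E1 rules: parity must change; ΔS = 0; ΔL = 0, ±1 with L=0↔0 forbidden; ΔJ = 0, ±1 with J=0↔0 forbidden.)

(a)–(b): forbidden (parity, ΔS).
(a)–(c): allowed.
(a)–(d): forbidden (ΔS).
(a)–(e): forbidden (ΔS).
(a)–(f): forbidden (parity).
(b)–(c): forbidden (ΔS).
(b)–(d): forbidden (ΔL, ΔJ).
(b)–(e): allowed.
(b)–(f): forbidden (parity, ΔS).
(c)–(d): forbidden (parity, ΔS, ΔJ).
(c)–(e): forbidden (parity, ΔS).
(c)–(f): allowed.
(d)–(e): forbidden (parity).
(d)–(f): forbidden (ΔS, ΔJ).
(e)–(f): forbidden (ΔS).
Allowed pairs: 3 of 15.

3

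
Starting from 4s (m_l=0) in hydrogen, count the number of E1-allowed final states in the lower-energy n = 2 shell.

3

E1 requires Δl = ±1, so l_f ∈ {-1, 1}; with 0 ≤ l_f ≤ n_f−1 = 1, the allowed l_f values are {1}.
For l_f = 1: m_f ∈ {m_i−1, m_i, m_i+1} ∩ [−1, 1] = {-1, 0, 1} → 3 states.
Total: 3.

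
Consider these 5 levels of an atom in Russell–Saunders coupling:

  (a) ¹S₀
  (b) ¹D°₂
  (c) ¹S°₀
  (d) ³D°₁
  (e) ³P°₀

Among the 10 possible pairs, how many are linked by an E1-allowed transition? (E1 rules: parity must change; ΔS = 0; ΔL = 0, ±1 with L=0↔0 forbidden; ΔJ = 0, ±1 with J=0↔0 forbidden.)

0

(a)–(b): forbidden (ΔL, ΔJ).
(a)–(c): forbidden (ΔL, ΔJ).
(a)–(d): forbidden (ΔS, ΔL).
(a)–(e): forbidden (ΔS, ΔJ).
(b)–(c): forbidden (parity, ΔL, ΔJ).
(b)–(d): forbidden (parity, ΔS).
(b)–(e): forbidden (parity, ΔS, ΔJ).
(c)–(d): forbidden (parity, ΔS, ΔL).
(c)–(e): forbidden (parity, ΔS, ΔJ).
(d)–(e): forbidden (parity).
Allowed pairs: 0 of 10.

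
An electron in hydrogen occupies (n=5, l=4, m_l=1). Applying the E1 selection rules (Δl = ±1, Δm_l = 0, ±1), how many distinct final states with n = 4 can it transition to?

E1 requires Δl = ±1, so l_f ∈ {3, 5}; with 0 ≤ l_f ≤ n_f−1 = 3, the allowed l_f values are {3}.
For l_f = 3: m_f ∈ {m_i−1, m_i, m_i+1} ∩ [−3, 3] = {0, 1, 2} → 3 states.
Total: 3.

3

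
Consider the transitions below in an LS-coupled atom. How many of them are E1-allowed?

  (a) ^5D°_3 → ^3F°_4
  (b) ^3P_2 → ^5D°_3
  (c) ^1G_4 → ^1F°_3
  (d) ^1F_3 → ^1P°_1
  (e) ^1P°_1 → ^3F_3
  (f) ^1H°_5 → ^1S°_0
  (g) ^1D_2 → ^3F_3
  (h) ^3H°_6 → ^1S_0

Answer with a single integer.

(a) forbidden (parity, ΔS fail)
(b) forbidden (ΔS fails)
(c) allowed
(d) forbidden (ΔL, ΔJ fail)
(e) forbidden (ΔS, ΔL, ΔJ fail)
(f) forbidden (parity, ΔL, ΔJ fail)
(g) forbidden (parity, ΔS fail)
(h) forbidden (ΔS, ΔL, ΔJ fail)
Total allowed: 1 of 8.

1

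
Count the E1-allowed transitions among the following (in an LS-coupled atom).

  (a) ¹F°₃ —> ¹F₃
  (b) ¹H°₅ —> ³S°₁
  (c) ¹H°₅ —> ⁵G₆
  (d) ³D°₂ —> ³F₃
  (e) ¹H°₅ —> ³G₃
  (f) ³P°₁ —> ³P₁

3

(a) allowed
(b) forbidden (parity, ΔS, ΔL, ΔJ fail)
(c) forbidden (ΔS fails)
(d) allowed
(e) forbidden (ΔS, ΔJ fail)
(f) allowed
Total allowed: 3 of 6.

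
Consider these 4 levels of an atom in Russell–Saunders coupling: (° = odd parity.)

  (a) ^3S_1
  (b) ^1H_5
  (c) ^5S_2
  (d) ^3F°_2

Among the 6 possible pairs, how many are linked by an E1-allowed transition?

0

(a)–(b): forbidden (parity, ΔS, ΔL, ΔJ).
(a)–(c): forbidden (parity, ΔS, ΔL).
(a)–(d): forbidden (ΔL).
(b)–(c): forbidden (parity, ΔS, ΔL, ΔJ).
(b)–(d): forbidden (ΔS, ΔL, ΔJ).
(c)–(d): forbidden (ΔS, ΔL).
Allowed pairs: 0 of 6.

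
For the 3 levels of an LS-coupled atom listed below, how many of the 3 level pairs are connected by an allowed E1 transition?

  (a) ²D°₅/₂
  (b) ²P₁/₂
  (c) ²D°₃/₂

1

(a)–(b): forbidden (ΔJ).
(a)–(c): forbidden (parity).
(b)–(c): allowed.
Allowed pairs: 1 of 3.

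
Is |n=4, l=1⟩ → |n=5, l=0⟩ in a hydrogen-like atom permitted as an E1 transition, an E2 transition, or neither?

E1

Δl = 0 − 1 = -1; l_i + l_f = 1.
E1 (Δl = ±1): satisfied.
E2 (Δl = 0,±2, l_i+l_f ≥ 2): not satisfied.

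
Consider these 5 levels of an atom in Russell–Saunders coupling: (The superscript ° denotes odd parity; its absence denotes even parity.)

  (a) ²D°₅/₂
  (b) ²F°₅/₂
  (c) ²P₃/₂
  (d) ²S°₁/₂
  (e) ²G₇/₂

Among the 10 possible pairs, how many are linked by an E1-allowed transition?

3

(a)–(b): forbidden (parity).
(a)–(c): allowed.
(a)–(d): forbidden (parity, ΔL, ΔJ).
(a)–(e): forbidden (ΔL).
(b)–(c): forbidden (ΔL).
(b)–(d): forbidden (parity, ΔL, ΔJ).
(b)–(e): allowed.
(c)–(d): allowed.
(c)–(e): forbidden (parity, ΔL, ΔJ).
(d)–(e): forbidden (ΔL, ΔJ).
Allowed pairs: 3 of 10.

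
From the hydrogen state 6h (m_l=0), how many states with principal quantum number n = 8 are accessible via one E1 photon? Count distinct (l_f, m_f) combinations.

6

E1 requires Δl = ±1, so l_f ∈ {4, 6}; with 0 ≤ l_f ≤ n_f−1 = 7, the allowed l_f values are {4, 6}.
For l_f = 4: m_f ∈ {m_i−1, m_i, m_i+1} ∩ [−4, 4] = {-1, 0, 1} → 3 states.
For l_f = 6: m_f ∈ {m_i−1, m_i, m_i+1} ∩ [−6, 6] = {-1, 0, 1} → 3 states.
Total: 6.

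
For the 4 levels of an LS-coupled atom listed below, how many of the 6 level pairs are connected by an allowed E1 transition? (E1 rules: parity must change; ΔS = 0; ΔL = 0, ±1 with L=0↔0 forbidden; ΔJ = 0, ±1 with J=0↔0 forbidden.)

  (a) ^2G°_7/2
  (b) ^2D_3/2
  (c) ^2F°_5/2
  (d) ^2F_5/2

3

(a)–(b): forbidden (ΔL, ΔJ).
(a)–(c): forbidden (parity).
(a)–(d): allowed.
(b)–(c): allowed.
(b)–(d): forbidden (parity).
(c)–(d): allowed.
Allowed pairs: 3 of 6.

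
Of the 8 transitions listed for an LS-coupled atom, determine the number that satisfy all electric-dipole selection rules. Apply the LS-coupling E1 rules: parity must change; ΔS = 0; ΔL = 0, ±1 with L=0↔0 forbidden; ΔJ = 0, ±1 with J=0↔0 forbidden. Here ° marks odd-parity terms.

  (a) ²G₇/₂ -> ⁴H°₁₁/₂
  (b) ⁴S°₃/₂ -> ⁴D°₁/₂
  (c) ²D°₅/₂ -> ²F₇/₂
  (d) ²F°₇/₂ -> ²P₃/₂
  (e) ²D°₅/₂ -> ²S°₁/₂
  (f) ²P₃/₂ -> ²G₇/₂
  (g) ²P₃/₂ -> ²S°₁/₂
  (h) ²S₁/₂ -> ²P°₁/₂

3

(a) forbidden (ΔS, ΔJ fail)
(b) forbidden (parity, ΔL fail)
(c) allowed
(d) forbidden (ΔL, ΔJ fail)
(e) forbidden (parity, ΔL, ΔJ fail)
(f) forbidden (parity, ΔL, ΔJ fail)
(g) allowed
(h) allowed
Total allowed: 3 of 8.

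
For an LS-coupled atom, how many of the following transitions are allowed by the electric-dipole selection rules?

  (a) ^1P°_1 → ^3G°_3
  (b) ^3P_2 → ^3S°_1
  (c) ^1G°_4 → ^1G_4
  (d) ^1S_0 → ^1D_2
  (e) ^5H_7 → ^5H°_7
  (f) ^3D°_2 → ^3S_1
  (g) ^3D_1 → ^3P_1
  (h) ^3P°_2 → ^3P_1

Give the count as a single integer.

(a) forbidden (parity, ΔS, ΔL, ΔJ fail)
(b) allowed
(c) allowed
(d) forbidden (parity, ΔL, ΔJ fail)
(e) allowed
(f) forbidden (ΔL fails)
(g) forbidden (parity fails)
(h) allowed
Total allowed: 4 of 8.

4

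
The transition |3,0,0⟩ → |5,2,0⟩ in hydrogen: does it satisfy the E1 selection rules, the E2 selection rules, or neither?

Δl = 2 − 0 = +2; l_i + l_f = 2.
Δm_l = +0.
E1 (Δl = ±1, |Δm_l| ≤ 1): not satisfied.
E2 (Δl = 0,±2, l_i+l_f ≥ 2, |Δm_l| ≤ 2): satisfied.

E2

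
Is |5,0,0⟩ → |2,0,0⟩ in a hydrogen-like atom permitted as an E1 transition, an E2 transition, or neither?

neither

Δl = 0 − 0 = +0; l_i + l_f = 0.
Δm_l = +0.
E1 (Δl = ±1, |Δm_l| ≤ 1): not satisfied.
E2 (Δl = 0,±2, l_i+l_f ≥ 2, |Δm_l| ≤ 2): not satisfied.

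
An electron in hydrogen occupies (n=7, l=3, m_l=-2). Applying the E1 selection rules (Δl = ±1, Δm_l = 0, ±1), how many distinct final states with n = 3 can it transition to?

E1 requires Δl = ±1, so l_f ∈ {2, 4}; with 0 ≤ l_f ≤ n_f−1 = 2, the allowed l_f values are {2}.
For l_f = 2: m_f ∈ {m_i−1, m_i, m_i+1} ∩ [−2, 2] = {-2, -1} → 2 states.
Total: 2.

2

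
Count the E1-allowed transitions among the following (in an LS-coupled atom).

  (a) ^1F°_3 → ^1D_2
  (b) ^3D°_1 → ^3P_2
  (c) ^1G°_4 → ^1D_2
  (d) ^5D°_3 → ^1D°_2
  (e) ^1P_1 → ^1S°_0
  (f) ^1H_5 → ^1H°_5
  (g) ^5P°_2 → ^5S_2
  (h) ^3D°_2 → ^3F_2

(a) allowed
(b) allowed
(c) forbidden (ΔL, ΔJ fail)
(d) forbidden (parity, ΔS fail)
(e) allowed
(f) allowed
(g) allowed
(h) allowed
Total allowed: 6 of 8.

6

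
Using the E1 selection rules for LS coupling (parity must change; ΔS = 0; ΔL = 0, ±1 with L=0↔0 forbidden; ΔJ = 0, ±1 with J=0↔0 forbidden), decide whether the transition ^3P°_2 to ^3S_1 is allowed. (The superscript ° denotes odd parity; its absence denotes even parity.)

Initial level: S=1, L=1, J=2, parity odd. Final level: S=1, L=0, J=1, parity even.
ΔJ = 0, ±1 (not J=0↔0): J: 2 → 1, ΔJ = -1 — ✓.
Parity must change: odd → even — ✓.
ΔL = 0, ±1 (not L=0↔0): L: 1 → 0, ΔL = -1 — ✓.
ΔS = 0: S: 1 → 1 — ✓.
All four E1 rules are satisfied.

allowed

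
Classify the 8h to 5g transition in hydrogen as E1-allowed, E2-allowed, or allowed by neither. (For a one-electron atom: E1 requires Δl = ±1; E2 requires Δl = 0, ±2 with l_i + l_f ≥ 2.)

Δl = 4 − 5 = -1; l_i + l_f = 9.
E1 (Δl = ±1): satisfied.
E2 (Δl = 0,±2, l_i+l_f ≥ 2): not satisfied.

E1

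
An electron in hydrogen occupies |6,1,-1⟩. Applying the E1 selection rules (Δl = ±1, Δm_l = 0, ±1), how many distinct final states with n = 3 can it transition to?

E1 requires Δl = ±1, so l_f ∈ {0, 2}; with 0 ≤ l_f ≤ n_f−1 = 2, the allowed l_f values are {0, 2}.
For l_f = 0: m_f ∈ {m_i−1, m_i, m_i+1} ∩ [−0, 0] = {0} → 1 state.
For l_f = 2: m_f ∈ {m_i−1, m_i, m_i+1} ∩ [−2, 2] = {-2, -1, 0} → 3 states.
Total: 4.

4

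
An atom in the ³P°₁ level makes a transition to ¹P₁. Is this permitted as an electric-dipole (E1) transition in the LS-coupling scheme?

Reading off the term symbols: S 1→0, L 1→1, J 1→1, parity odd→even.
ΔS = 0: S: 1 → 0 — violated.
ΔL = 0, ±1 (not L=0↔0): L: 1 → 1, ΔL = +0 — satisfied.
Parity must change: odd → even — satisfied.
ΔJ = 0, ±1 (not J=0↔0): J: 1 → 1, ΔJ = +0 — satisfied.
Rule(s) violated: ΔS.

forbidden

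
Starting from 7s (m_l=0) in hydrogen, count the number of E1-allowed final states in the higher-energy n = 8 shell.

E1 requires Δl = ±1, so l_f ∈ {-1, 1}; with 0 ≤ l_f ≤ n_f−1 = 7, the allowed l_f values are {1}.
For l_f = 1: m_f ∈ {m_i−1, m_i, m_i+1} ∩ [−1, 1] = {-1, 0, 1} → 3 states.
Total: 3.

3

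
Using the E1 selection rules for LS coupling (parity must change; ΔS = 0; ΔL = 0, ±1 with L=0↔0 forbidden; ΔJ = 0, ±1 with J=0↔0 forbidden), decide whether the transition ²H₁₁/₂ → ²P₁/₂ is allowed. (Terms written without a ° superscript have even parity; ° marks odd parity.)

forbidden

Initial level: S=1/2, L=5, J=11/2, parity even. Final level: S=1/2, L=1, J=1/2, parity even.
ΔL = 0, ±1 (not L=0↔0): L: 5 → 1, ΔL = -4 — fails.
ΔS = 0: S: 1/2 → 1/2 — ok.
Parity must change: even → even — fails.
ΔJ = 0, ±1 (not J=0↔0): J: 11/2 → 1/2, ΔJ = -5 — fails.
Rule(s) violated: parity, ΔL, ΔJ.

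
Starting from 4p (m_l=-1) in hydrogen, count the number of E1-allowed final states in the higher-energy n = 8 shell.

4

E1 requires Δl = ±1, so l_f ∈ {0, 2}; with 0 ≤ l_f ≤ n_f−1 = 7, the allowed l_f values are {0, 2}.
For l_f = 0: m_f ∈ {m_i−1, m_i, m_i+1} ∩ [−0, 0] = {0} → 1 state.
For l_f = 2: m_f ∈ {m_i−1, m_i, m_i+1} ∩ [−2, 2] = {-2, -1, 0} → 3 states.
Total: 4.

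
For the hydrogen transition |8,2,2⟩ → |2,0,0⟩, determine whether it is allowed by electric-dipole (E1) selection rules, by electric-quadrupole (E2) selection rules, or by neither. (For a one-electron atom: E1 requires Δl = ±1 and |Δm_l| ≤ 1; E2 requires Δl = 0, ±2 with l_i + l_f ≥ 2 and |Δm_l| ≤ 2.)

Δl = 0 − 2 = -2; l_i + l_f = 2.
Δm_l = -2.
E1 (Δl = ±1, |Δm_l| ≤ 1): not satisfied.
E2 (Δl = 0,±2, l_i+l_f ≥ 2, |Δm_l| ≤ 2): satisfied.

E2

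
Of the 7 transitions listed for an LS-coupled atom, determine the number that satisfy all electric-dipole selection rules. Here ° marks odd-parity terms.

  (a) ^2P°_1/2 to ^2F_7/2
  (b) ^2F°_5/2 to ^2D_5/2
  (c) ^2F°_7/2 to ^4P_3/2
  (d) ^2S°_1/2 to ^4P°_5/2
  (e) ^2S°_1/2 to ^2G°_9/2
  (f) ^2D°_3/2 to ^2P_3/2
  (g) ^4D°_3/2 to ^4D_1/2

(a) forbidden (ΔL, ΔJ fail)
(b) allowed
(c) forbidden (ΔS, ΔL, ΔJ fail)
(d) forbidden (parity, ΔS, ΔJ fail)
(e) forbidden (parity, ΔL, ΔJ fail)
(f) allowed
(g) allowed
Total allowed: 3 of 7.

3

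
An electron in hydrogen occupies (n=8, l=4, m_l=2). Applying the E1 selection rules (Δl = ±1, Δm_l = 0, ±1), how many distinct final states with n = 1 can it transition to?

E1 requires l_f ∈ {3, 5}, but neither lies in [0, 0], so no final state is reachable.
Total: 0.

0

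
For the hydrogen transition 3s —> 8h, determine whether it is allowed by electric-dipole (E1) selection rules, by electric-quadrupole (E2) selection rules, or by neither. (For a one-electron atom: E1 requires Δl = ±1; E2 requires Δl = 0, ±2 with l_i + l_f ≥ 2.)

Δl = 5 − 0 = +5; l_i + l_f = 5.
E1 (Δl = ±1): not satisfied.
E2 (Δl = 0,±2, l_i+l_f ≥ 2): not satisfied.

neither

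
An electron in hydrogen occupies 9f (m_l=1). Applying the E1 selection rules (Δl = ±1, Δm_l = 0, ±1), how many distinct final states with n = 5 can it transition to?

6

E1 requires Δl = ±1, so l_f ∈ {2, 4}; with 0 ≤ l_f ≤ n_f−1 = 4, the allowed l_f values are {2, 4}.
For l_f = 2: m_f ∈ {m_i−1, m_i, m_i+1} ∩ [−2, 2] = {0, 1, 2} → 3 states.
For l_f = 4: m_f ∈ {m_i−1, m_i, m_i+1} ∩ [−4, 4] = {0, 1, 2} → 3 states.
Total: 6.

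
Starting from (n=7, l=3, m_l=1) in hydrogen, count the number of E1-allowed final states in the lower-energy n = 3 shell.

3

E1 requires Δl = ±1, so l_f ∈ {2, 4}; with 0 ≤ l_f ≤ n_f−1 = 2, the allowed l_f values are {2}.
For l_f = 2: m_f ∈ {m_i−1, m_i, m_i+1} ∩ [−2, 2] = {0, 1, 2} → 3 states.
Total: 3.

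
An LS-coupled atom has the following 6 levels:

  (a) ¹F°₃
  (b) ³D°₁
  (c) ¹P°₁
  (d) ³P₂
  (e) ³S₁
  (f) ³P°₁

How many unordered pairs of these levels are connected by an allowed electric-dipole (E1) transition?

(a)–(b): forbidden (parity, ΔS, ΔJ).
(a)–(c): forbidden (parity, ΔL, ΔJ).
(a)–(d): forbidden (ΔS, ΔL).
(a)–(e): forbidden (ΔS, ΔL, ΔJ).
(a)–(f): forbidden (parity, ΔS, ΔL, ΔJ).
(b)–(c): forbidden (parity, ΔS).
(b)–(d): allowed.
(b)–(e): forbidden (ΔL).
(b)–(f): forbidden (parity).
(c)–(d): forbidden (ΔS).
(c)–(e): forbidden (ΔS).
(c)–(f): forbidden (parity, ΔS).
(d)–(e): forbidden (parity).
(d)–(f): allowed.
(e)–(f): allowed.
Allowed pairs: 3 of 15.

3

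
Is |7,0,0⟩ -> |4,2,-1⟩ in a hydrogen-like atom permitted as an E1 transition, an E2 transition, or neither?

E2

Δl = 2 − 0 = +2; l_i + l_f = 2.
Δm_l = -1.
E1 (Δl = ±1, |Δm_l| ≤ 1): not satisfied.
E2 (Δl = 0,±2, l_i+l_f ≥ 2, |Δm_l| ≤ 2): satisfied.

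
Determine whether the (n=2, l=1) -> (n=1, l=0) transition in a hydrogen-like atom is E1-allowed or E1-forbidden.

allowed

Initial l = 1, final l = 0, so Δl = -1. E1 requires Δl = ±1: passes.
All E1 selection rules are satisfied.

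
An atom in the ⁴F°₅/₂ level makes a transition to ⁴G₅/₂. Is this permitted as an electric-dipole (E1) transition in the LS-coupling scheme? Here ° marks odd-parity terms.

Initial level: S=3/2, L=3, J=5/2, parity odd. Final level: S=3/2, L=4, J=5/2, parity even.
ΔL = 0, ±1 (not L=0↔0): L: 3 → 4, ΔL = +1 — passes.
Parity must change: odd → even — passes.
ΔJ = 0, ±1 (not J=0↔0): J: 5/2 → 5/2, ΔJ = +0 — passes.
ΔS = 0: S: 3/2 → 3/2 — passes.
All four E1 rules are satisfied.

allowed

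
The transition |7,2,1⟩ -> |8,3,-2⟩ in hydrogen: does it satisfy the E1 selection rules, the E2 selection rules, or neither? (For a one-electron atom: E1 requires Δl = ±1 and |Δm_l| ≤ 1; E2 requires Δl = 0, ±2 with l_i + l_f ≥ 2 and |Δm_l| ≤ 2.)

Δl = 3 − 2 = +1; l_i + l_f = 5.
Δm_l = -3.
E1 (Δl = ±1, |Δm_l| ≤ 1): not satisfied.
E2 (Δl = 0,±2, l_i+l_f ≥ 2, |Δm_l| ≤ 2): not satisfied.

neither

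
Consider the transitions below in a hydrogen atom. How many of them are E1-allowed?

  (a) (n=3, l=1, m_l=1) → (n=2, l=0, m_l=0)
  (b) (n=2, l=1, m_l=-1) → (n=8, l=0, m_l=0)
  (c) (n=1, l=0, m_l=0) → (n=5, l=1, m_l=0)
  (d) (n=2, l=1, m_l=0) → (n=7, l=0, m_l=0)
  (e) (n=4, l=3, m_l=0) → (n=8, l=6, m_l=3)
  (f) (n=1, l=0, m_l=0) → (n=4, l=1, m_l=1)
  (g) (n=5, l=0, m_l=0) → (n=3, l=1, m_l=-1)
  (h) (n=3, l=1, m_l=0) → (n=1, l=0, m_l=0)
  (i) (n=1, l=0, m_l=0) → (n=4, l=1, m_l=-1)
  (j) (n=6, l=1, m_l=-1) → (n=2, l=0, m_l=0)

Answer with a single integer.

(a) allowed
(b) allowed
(c) allowed
(d) allowed
(e) forbidden — Δl = +3 (E1 requires Δl = ±1); Δm_l = +3 (E1 requires Δm_l = 0, ±1)
(f) allowed
(g) allowed
(h) allowed
(i) allowed
(j) allowed
Total allowed: 9 of 10.

9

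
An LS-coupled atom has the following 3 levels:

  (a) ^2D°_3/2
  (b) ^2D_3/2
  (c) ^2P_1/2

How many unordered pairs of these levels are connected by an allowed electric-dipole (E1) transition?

(a)–(b): allowed.
(a)–(c): allowed.
(b)–(c): forbidden (parity).
Allowed pairs: 2 of 3.

2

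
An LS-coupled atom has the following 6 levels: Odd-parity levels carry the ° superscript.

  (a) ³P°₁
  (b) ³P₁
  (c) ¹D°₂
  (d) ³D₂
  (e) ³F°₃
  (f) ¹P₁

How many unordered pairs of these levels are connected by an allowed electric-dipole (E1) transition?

4

(a)–(b): allowed.
(a)–(c): forbidden (parity, ΔS).
(a)–(d): allowed.
(a)–(e): forbidden (parity, ΔL, ΔJ).
(a)–(f): forbidden (ΔS).
(b)–(c): forbidden (ΔS).
(b)–(d): forbidden (parity).
(b)–(e): forbidden (ΔL, ΔJ).
(b)–(f): forbidden (parity, ΔS).
(c)–(d): forbidden (ΔS).
(c)–(e): forbidden (parity, ΔS).
(c)–(f): allowed.
(d)–(e): allowed.
(d)–(f): forbidden (parity, ΔS).
(e)–(f): forbidden (ΔS, ΔL, ΔJ).
Allowed pairs: 4 of 15.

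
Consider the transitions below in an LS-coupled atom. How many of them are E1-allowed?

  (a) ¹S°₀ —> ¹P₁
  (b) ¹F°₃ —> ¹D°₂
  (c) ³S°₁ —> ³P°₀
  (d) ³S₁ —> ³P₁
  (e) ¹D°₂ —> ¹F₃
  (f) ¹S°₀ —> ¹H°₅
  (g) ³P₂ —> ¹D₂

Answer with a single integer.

(a) allowed
(b) forbidden (parity fails)
(c) forbidden (parity fails)
(d) forbidden (parity fails)
(e) allowed
(f) forbidden (parity, ΔL, ΔJ fail)
(g) forbidden (parity, ΔS fail)
Total allowed: 2 of 7.

2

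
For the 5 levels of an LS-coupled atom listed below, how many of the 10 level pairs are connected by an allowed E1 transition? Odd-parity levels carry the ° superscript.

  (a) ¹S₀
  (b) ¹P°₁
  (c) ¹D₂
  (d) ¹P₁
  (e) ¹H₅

3

(a)–(b): allowed.
(a)–(c): forbidden (parity, ΔL, ΔJ).
(a)–(d): forbidden (parity).
(a)–(e): forbidden (parity, ΔL, ΔJ).
(b)–(c): allowed.
(b)–(d): allowed.
(b)–(e): forbidden (ΔL, ΔJ).
(c)–(d): forbidden (parity).
(c)–(e): forbidden (parity, ΔL, ΔJ).
(d)–(e): forbidden (parity, ΔL, ΔJ).
Allowed pairs: 3 of 10.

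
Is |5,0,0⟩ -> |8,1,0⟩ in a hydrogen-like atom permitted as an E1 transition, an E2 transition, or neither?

E1

Δl = 1 − 0 = +1; l_i + l_f = 1.
Δm_l = +0.
E1 (Δl = ±1, |Δm_l| ≤ 1): satisfied.
E2 (Δl = 0,±2, l_i+l_f ≥ 2, |Δm_l| ≤ 2): not satisfied.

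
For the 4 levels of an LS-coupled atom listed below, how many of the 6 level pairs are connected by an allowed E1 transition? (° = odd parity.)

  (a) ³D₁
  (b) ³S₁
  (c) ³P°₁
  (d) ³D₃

(a)–(b): forbidden (parity, ΔL).
(a)–(c): allowed.
(a)–(d): forbidden (parity, ΔJ).
(b)–(c): allowed.
(b)–(d): forbidden (parity, ΔL, ΔJ).
(c)–(d): forbidden (ΔJ).
Allowed pairs: 2 of 6.

2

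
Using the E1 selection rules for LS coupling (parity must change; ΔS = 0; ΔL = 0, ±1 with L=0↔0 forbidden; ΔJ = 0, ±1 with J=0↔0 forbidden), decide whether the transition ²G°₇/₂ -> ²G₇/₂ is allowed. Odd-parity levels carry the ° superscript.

allowed

Reading off the term symbols: S 1/2→1/2, L 4→4, J 7/2→7/2, parity odd→even.
Parity must change: odd → even — passes.
ΔS = 0: S: 1/2 → 1/2 — passes.
ΔL = 0, ±1 (not L=0↔0): L: 4 → 4, ΔL = +0 — passes.
ΔJ = 0, ±1 (not J=0↔0): J: 7/2 → 7/2, ΔJ = +0 — passes.
All four E1 rules are satisfied.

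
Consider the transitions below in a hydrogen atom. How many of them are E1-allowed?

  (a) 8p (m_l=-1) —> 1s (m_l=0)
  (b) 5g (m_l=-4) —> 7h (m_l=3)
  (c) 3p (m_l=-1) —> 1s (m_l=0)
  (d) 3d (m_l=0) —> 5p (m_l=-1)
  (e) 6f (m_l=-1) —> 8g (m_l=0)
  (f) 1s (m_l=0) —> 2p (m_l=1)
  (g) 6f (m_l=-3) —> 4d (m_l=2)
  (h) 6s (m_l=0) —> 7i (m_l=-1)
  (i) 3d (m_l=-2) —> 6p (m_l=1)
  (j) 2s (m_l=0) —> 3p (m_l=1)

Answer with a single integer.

6

(a) allowed
(b) forbidden — Δm_l = +7 (E1 requires Δm_l = 0, ±1)
(c) allowed
(d) allowed
(e) allowed
(f) allowed
(g) forbidden — Δm_l = +5 (E1 requires Δm_l = 0, ±1)
(h) forbidden — Δl = +6 (E1 requires Δl = ±1)
(i) forbidden — Δm_l = +3 (E1 requires Δm_l = 0, ±1)
(j) allowed
Total allowed: 6 of 10.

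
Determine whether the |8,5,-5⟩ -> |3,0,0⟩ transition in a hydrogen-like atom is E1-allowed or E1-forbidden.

l: 5 → 0 (Δl = -5). Δl = ±1 ✗.
m_l: -5 → 0 (Δm_l = +5). |Δm_l| ≤ 1 ✗.
The transition is electric-dipole forbidden.

forbidden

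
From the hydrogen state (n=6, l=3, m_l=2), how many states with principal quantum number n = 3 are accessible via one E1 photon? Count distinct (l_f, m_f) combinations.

2

E1 requires Δl = ±1, so l_f ∈ {2, 4}; with 0 ≤ l_f ≤ n_f−1 = 2, the allowed l_f values are {2}.
For l_f = 2: m_f ∈ {m_i−1, m_i, m_i+1} ∩ [−2, 2] = {1, 2} → 2 states.
Total: 2.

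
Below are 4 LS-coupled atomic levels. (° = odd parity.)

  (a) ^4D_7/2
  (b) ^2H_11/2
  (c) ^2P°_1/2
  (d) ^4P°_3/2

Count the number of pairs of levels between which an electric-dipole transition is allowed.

0

(a)–(b): forbidden (parity, ΔS, ΔL, ΔJ).
(a)–(c): forbidden (ΔS, ΔJ).
(a)–(d): forbidden (ΔJ).
(b)–(c): forbidden (ΔL, ΔJ).
(b)–(d): forbidden (ΔS, ΔL, ΔJ).
(c)–(d): forbidden (parity, ΔS).
Allowed pairs: 0 of 6.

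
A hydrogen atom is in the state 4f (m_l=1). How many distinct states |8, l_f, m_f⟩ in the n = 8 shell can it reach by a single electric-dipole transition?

E1 requires Δl = ±1, so l_f ∈ {2, 4}; with 0 ≤ l_f ≤ n_f−1 = 7, the allowed l_f values are {2, 4}.
For l_f = 2: m_f ∈ {m_i−1, m_i, m_i+1} ∩ [−2, 2] = {0, 1, 2} → 3 states.
For l_f = 4: m_f ∈ {m_i−1, m_i, m_i+1} ∩ [−4, 4] = {0, 1, 2} → 3 states.
Total: 6.

6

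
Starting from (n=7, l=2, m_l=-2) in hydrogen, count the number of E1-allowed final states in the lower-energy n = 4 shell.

E1 requires Δl = ±1, so l_f ∈ {1, 3}; with 0 ≤ l_f ≤ n_f−1 = 3, the allowed l_f values are {1, 3}.
For l_f = 1: m_f ∈ {m_i−1, m_i, m_i+1} ∩ [−1, 1] = {-1} → 1 state.
For l_f = 3: m_f ∈ {m_i−1, m_i, m_i+1} ∩ [−3, 3] = {-3, -2, -1} → 3 states.
Total: 4.

4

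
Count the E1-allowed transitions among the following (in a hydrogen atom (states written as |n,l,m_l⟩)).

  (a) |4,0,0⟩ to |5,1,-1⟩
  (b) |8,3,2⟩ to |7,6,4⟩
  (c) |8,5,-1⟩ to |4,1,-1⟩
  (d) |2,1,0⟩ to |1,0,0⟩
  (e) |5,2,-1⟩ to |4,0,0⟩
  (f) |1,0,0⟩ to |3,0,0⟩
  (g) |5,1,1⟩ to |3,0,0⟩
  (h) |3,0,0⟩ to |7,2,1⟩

(a) allowed
(b) forbidden — Δl = +3 (E1 requires Δl = ±1); Δm_l = +2 (E1 requires Δm_l = 0, ±1)
(c) forbidden — Δl = -4 (E1 requires Δl = ±1)
(d) allowed
(e) forbidden — Δl = -2 (E1 requires Δl = ±1)
(f) forbidden — Δl = +0 (E1 requires Δl = ±1)
(g) allowed
(h) forbidden — Δl = +2 (E1 requires Δl = ±1)
Total allowed: 3 of 8.

3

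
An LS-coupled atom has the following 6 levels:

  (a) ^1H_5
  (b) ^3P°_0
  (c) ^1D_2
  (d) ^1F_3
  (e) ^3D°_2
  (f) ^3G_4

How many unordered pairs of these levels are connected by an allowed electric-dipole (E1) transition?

0

(a)–(b): forbidden (ΔS, ΔL, ΔJ).
(a)–(c): forbidden (parity, ΔL, ΔJ).
(a)–(d): forbidden (parity, ΔL, ΔJ).
(a)–(e): forbidden (ΔS, ΔL, ΔJ).
(a)–(f): forbidden (parity, ΔS).
(b)–(c): forbidden (ΔS, ΔJ).
(b)–(d): forbidden (ΔS, ΔL, ΔJ).
(b)–(e): forbidden (parity, ΔJ).
(b)–(f): forbidden (ΔL, ΔJ).
(c)–(d): forbidden (parity).
(c)–(e): forbidden (ΔS).
(c)–(f): forbidden (parity, ΔS, ΔL, ΔJ).
(d)–(e): forbidden (ΔS).
(d)–(f): forbidden (parity, ΔS).
(e)–(f): forbidden (ΔL, ΔJ).
Allowed pairs: 0 of 15.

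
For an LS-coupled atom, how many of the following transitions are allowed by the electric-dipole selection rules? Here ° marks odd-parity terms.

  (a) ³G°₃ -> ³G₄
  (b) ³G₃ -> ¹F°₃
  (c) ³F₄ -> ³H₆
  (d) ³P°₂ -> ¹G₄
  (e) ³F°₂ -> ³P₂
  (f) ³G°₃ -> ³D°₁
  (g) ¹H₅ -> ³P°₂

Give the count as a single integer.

1

(a) allowed
(b) forbidden (ΔS fails)
(c) forbidden (parity, ΔL, ΔJ fail)
(d) forbidden (ΔS, ΔL, ΔJ fail)
(e) forbidden (ΔL fails)
(f) forbidden (parity, ΔL, ΔJ fail)
(g) forbidden (ΔS, ΔL, ΔJ fail)
Total allowed: 1 of 7.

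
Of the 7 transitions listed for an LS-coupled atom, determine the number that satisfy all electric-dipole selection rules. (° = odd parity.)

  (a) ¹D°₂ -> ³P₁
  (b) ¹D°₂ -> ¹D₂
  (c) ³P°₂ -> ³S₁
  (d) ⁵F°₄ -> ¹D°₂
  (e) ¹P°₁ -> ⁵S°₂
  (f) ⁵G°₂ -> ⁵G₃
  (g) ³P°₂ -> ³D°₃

(a) forbidden (ΔS fails)
(b) allowed
(c) allowed
(d) forbidden (parity, ΔS, ΔJ fail)
(e) forbidden (parity, ΔS fail)
(f) allowed
(g) forbidden (parity fails)
Total allowed: 3 of 7.

3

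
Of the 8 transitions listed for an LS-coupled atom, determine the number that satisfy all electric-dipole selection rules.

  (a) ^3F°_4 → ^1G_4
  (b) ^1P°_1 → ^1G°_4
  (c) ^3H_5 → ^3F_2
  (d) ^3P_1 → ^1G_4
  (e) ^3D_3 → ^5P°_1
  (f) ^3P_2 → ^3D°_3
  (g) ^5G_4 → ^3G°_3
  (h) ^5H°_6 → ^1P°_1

1

(a) forbidden (ΔS fails)
(b) forbidden (parity, ΔL, ΔJ fail)
(c) forbidden (parity, ΔL, ΔJ fail)
(d) forbidden (parity, ΔS, ΔL, ΔJ fail)
(e) forbidden (ΔS, ΔJ fail)
(f) allowed
(g) forbidden (ΔS fails)
(h) forbidden (parity, ΔS, ΔL, ΔJ fail)
Total allowed: 1 of 8.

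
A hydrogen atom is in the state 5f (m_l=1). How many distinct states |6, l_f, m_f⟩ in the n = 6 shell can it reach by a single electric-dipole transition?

6

E1 requires Δl = ±1, so l_f ∈ {2, 4}; with 0 ≤ l_f ≤ n_f−1 = 5, the allowed l_f values are {2, 4}.
For l_f = 2: m_f ∈ {m_i−1, m_i, m_i+1} ∩ [−2, 2] = {0, 1, 2} → 3 states.
For l_f = 4: m_f ∈ {m_i−1, m_i, m_i+1} ∩ [−4, 4] = {0, 1, 2} → 3 states.
Total: 6.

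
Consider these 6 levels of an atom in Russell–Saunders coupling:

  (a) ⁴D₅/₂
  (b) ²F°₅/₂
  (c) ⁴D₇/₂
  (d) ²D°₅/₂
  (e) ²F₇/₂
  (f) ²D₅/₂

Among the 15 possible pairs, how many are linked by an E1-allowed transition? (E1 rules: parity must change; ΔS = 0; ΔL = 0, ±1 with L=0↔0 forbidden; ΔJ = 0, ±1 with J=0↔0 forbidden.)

4

(a)–(b): forbidden (ΔS).
(a)–(c): forbidden (parity).
(a)–(d): forbidden (ΔS).
(a)–(e): forbidden (parity, ΔS).
(a)–(f): forbidden (parity, ΔS).
(b)–(c): forbidden (ΔS).
(b)–(d): forbidden (parity).
(b)–(e): allowed.
(b)–(f): allowed.
(c)–(d): forbidden (ΔS).
(c)–(e): forbidden (parity, ΔS).
(c)–(f): forbidden (parity, ΔS).
(d)–(e): allowed.
(d)–(f): allowed.
(e)–(f): forbidden (parity).
Allowed pairs: 4 of 15.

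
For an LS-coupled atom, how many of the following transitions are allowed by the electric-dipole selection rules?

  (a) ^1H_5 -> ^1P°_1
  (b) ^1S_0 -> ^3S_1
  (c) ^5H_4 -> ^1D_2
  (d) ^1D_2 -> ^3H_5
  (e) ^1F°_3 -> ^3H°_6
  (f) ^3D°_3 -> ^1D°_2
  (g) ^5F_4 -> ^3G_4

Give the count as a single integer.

(a) forbidden (ΔL, ΔJ fail)
(b) forbidden (parity, ΔS, ΔL fail)
(c) forbidden (parity, ΔS, ΔL, ΔJ fail)
(d) forbidden (parity, ΔS, ΔL, ΔJ fail)
(e) forbidden (parity, ΔS, ΔL, ΔJ fail)
(f) forbidden (parity, ΔS fail)
(g) forbidden (parity, ΔS fail)
Total allowed: 0 of 7.

0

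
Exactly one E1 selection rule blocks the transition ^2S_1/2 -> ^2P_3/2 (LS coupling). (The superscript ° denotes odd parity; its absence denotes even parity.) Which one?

Initial level: S=1/2, L=0, J=1/2, parity even. Final level: S=1/2, L=1, J=3/2, parity even.
Parity must change: even → even — violated.
ΔJ = 0, ±1 (not J=0↔0): J: 1/2 → 3/2, ΔJ = +1 — satisfied.
ΔL = 0, ±1 (not L=0↔0): L: 0 → 1, ΔL = +1 — satisfied.
ΔS = 0: S: 1/2 → 1/2 — satisfied.

parity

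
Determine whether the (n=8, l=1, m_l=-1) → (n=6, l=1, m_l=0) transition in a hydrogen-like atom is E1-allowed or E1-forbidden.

Δl = 1 − 1 = +0; the E1 rule Δl = ±1 is fails.
m_l: -1 → 0 (Δm_l = +1). |Δm_l| ≤ 1 passes.
The transition is electric-dipole forbidden.

forbidden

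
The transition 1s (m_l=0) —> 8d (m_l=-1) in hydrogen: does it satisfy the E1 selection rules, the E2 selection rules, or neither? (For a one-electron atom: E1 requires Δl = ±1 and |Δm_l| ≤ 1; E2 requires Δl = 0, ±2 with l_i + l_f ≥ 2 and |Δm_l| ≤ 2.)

E2

Δl = 2 − 0 = +2; l_i + l_f = 2.
Δm_l = -1.
E1 (Δl = ±1, |Δm_l| ≤ 1): not satisfied.
E2 (Δl = 0,±2, l_i+l_f ≥ 2, |Δm_l| ≤ 2): satisfied.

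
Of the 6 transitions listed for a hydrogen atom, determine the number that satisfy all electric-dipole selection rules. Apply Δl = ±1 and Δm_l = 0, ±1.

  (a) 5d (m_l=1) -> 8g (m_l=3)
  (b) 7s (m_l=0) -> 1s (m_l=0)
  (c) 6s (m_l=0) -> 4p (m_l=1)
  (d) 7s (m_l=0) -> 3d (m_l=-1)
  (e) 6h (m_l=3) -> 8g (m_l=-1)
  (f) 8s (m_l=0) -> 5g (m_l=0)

1

(a) forbidden — Δl = +2 (E1 requires Δl = ±1); Δm_l = +2 (E1 requires Δm_l = 0, ±1)
(b) forbidden — Δl = +0 (E1 requires Δl = ±1)
(c) allowed
(d) forbidden — Δl = +2 (E1 requires Δl = ±1)
(e) forbidden — Δm_l = -4 (E1 requires Δm_l = 0, ±1)
(f) forbidden — Δl = +4 (E1 requires Δl = ±1)
Total allowed: 1 of 6.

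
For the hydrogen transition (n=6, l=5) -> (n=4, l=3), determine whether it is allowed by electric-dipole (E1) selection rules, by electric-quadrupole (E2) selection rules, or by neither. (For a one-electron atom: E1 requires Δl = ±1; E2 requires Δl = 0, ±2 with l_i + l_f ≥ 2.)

Δl = 3 − 5 = -2; l_i + l_f = 8.
E1 (Δl = ±1): not satisfied.
E2 (Δl = 0,±2, l_i+l_f ≥ 2): satisfied.

E2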